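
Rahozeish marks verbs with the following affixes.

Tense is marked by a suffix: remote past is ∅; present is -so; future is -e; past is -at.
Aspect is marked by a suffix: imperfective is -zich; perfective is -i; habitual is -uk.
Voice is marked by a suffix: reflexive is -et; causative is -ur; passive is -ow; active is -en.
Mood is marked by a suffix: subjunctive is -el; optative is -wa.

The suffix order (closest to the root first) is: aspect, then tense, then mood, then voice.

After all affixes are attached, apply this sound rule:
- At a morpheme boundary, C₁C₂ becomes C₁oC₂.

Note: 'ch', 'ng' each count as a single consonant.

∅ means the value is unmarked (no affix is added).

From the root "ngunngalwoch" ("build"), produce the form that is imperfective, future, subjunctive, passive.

Attach aspect imperfective -zich → ngunngalwochzich.
Attach tense future -e → ngunngalwochziche.
Attach mood subjunctive -el → ngunngalwochzicheel.
Attach voice passive -ow → ngunngalwochzicheelow.
Apply epenthesis: ngunngalwochzicheelow → ngunngalwochozicheelow.

ngunngalwochozicheelow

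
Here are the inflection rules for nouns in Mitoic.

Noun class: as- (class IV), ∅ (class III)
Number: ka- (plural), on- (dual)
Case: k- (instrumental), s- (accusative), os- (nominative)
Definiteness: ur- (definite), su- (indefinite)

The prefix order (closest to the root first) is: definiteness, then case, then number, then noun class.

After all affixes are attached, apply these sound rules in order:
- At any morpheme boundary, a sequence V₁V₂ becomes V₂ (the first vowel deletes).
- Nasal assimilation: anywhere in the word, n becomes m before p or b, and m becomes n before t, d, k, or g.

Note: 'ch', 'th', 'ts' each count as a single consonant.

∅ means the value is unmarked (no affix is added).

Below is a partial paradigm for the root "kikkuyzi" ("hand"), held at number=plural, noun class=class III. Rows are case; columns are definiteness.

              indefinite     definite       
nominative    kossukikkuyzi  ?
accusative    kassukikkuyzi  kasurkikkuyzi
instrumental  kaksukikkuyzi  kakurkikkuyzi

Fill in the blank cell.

Attach definiteness definite ur- → urkikkuyzi.
Attach case nominative os- → osurkikkuyzi.
Attach number plural ka- → kaosurkikkuyzi.
noun class = class III: zero marking, form stays kaosurkikkuyzi.
Apply vowel deletion: kaosurkikkuyzi → kosurkikkuyzi.
Nasal assimilation: no change.

kosurkikkuyzi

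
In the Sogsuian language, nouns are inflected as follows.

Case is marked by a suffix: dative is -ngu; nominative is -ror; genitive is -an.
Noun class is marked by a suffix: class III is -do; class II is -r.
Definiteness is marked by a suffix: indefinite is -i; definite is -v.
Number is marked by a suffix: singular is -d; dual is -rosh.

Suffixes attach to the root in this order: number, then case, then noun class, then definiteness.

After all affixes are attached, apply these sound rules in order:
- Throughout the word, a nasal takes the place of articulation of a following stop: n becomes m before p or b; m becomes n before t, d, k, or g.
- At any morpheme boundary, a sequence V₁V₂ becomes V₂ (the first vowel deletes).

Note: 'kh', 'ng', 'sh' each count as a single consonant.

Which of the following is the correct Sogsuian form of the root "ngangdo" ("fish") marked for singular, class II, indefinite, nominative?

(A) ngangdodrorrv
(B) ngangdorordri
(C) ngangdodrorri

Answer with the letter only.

C

Attach number singular -d → ngangdod.
Attach case nominative -ror → ngangdodror.
Attach noun class class II -r → ngangdodrorr.
Attach definiteness indefinite -i → ngangdodrorri.
Nasal assimilation: no change.
Vowel deletion: no change.
So the correct form is ngangdodrorri, option (C).
(A) ngangdodrorrv is wrong: it uses definite instead of indefinite for definiteness.
(B) ngangdorordri is wrong: it has the affixes in the wrong order.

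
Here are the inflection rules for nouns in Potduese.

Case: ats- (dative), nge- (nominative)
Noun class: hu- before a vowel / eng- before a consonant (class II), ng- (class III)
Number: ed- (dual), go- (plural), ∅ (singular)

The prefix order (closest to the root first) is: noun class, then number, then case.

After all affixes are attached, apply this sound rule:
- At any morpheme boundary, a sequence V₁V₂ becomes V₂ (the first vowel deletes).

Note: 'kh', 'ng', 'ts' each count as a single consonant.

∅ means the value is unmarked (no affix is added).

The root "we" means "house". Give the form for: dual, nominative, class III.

ngedngwe

Attach noun class class III ng- → ngwe.
Attach number dual ed- → edngwe.
Attach case nominative nge- → ngeedngwe.
Apply vowel deletion: ngeedngwe → ngedngwe.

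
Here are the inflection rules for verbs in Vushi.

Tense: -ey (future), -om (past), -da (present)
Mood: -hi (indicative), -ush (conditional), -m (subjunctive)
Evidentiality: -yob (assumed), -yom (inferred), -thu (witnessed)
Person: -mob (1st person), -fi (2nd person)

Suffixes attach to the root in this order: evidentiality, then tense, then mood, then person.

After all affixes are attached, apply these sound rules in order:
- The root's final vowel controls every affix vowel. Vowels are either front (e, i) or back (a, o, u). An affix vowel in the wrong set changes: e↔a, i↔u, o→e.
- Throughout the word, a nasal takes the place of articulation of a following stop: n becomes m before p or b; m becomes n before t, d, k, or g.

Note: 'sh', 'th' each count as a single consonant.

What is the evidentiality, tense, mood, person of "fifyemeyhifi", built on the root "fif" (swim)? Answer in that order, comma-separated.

inferred, future, indicative, 2nd person

Segment: fif-yom-ey-hi-fi.
evidentiality: -yom → inferred.
tense: -ey → future.
mood: -hi → indicative.
person: -fi → 2nd person.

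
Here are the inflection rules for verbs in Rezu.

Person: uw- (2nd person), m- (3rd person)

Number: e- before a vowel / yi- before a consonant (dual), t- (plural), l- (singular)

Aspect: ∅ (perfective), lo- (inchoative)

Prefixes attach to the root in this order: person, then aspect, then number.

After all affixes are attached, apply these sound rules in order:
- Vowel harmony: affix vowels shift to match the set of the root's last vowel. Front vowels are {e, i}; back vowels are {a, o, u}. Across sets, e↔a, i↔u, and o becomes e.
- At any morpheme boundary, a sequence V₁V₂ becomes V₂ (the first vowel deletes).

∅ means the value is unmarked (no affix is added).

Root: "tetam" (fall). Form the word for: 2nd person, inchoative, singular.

Attach person 2nd person uw- → uwtetam.
Attach aspect inchoative lo- → louwtetam.
Attach number singular l- → llouwtetam.
Vowel harmony: no change.
Apply vowel deletion: llouwtetam → lluwtetam.

lluwtetam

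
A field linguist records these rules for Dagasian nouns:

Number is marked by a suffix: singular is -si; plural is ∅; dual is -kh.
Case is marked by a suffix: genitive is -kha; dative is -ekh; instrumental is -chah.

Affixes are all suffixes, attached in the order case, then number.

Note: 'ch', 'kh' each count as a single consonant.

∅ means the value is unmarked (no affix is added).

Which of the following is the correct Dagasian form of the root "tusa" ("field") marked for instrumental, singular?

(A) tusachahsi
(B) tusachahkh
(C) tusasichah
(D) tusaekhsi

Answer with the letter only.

A

Attach case instrumental -chah → tusachah.
Attach number singular -si → tusachahsi.
So the correct form is tusachahsi, option (A).
(B) tusachahkh is wrong: it uses dual instead of singular for number.
(D) tusaekhsi is wrong: it uses dative instead of instrumental for case.
(C) tusasichah is wrong: it has the affixes in the wrong order.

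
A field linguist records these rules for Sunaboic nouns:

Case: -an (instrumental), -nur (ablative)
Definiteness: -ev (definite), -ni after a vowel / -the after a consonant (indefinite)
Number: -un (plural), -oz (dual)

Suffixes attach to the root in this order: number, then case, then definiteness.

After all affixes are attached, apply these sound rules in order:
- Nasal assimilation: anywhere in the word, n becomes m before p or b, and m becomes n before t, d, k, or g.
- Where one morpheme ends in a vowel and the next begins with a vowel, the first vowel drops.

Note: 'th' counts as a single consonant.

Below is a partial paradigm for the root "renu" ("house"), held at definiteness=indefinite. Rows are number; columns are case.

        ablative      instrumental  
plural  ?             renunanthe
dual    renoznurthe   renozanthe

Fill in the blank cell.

renunnurthe

Attach number plural -un → renuun.
Attach case ablative -nur → renuunnur.
Attach definiteness indefinite -the (after consonant 'r') → renuunnurthe.
Nasal assimilation: no change.
Apply vowel deletion: renuunnurthe → renunnurthe.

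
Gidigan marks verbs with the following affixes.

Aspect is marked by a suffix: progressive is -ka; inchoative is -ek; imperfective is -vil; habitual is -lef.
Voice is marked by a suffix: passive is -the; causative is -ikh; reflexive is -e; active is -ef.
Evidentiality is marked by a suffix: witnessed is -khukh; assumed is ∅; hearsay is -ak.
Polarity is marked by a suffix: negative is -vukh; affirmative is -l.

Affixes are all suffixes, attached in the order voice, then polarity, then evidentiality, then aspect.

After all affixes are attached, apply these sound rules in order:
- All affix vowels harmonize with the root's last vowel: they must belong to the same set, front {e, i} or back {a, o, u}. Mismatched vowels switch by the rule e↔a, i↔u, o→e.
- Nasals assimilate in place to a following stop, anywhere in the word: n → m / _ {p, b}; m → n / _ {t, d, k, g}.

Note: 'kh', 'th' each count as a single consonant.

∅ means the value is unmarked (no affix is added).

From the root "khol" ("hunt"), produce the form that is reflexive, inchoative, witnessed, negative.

kholavukhkhukhak

Attach voice reflexive -e → khole.
Attach polarity negative -vukh → kholevukh.
Attach evidentiality witnessed -khukh → kholevukhkhukh.
Attach aspect inchoative -ek → kholevukhkhukhek.
Apply vowel harmony: kholevukhkhukhek → kholavukhkhukhak.
Nasal assimilation: no change.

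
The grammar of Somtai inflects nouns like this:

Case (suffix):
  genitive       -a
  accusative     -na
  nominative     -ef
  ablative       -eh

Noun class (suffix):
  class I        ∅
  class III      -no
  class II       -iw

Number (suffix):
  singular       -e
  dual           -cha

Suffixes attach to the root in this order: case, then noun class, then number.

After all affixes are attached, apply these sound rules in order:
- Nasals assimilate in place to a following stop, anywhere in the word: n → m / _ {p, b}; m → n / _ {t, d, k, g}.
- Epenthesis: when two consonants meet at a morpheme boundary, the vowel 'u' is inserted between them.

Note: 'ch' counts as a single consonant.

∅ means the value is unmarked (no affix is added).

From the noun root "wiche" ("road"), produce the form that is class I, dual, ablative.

Attach case ablative -eh → wicheeh.
noun class = class I: zero marking, form stays wicheeh.
Attach number dual -cha → wicheehcha.
Nasal assimilation: no change.
Apply epenthesis: wicheehcha → wicheehucha.

wicheehucha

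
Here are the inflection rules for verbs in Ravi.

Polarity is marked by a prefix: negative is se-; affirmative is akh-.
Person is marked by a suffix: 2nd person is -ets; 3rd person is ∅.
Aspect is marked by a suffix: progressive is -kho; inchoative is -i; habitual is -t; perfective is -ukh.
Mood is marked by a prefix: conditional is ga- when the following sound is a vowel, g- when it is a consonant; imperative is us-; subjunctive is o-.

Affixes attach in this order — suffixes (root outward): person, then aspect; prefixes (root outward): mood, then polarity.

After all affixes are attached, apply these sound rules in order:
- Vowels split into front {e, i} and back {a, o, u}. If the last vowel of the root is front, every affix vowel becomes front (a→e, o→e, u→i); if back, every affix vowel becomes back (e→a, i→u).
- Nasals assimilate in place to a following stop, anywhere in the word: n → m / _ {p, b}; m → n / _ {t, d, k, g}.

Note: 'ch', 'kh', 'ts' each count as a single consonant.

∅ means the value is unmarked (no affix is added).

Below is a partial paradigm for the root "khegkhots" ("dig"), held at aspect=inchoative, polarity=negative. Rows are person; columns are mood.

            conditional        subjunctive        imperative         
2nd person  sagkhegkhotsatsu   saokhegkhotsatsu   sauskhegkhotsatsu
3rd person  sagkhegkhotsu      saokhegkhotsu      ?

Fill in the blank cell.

sauskhegkhotsu

person = 3rd person: zero marking, form stays khegkhots.
Attach mood imperative us- → uskhegkhots.
Attach aspect inchoative -i → uskhegkhotsi.
Attach polarity negative se- → seuskhegkhotsi.
Apply vowel harmony: seuskhegkhotsi → sauskhegkhotsu.
Nasal assimilation: no change.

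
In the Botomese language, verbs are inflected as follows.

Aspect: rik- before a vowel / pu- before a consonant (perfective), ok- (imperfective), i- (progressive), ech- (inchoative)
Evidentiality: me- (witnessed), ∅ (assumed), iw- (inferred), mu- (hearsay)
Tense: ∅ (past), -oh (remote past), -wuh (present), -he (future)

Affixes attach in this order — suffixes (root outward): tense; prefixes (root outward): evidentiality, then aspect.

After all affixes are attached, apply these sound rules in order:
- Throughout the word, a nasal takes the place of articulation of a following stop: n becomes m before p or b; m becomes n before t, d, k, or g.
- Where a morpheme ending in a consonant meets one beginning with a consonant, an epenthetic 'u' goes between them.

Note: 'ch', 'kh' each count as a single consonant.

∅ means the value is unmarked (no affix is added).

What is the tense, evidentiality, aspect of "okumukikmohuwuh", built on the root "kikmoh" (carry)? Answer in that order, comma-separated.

Segment: ok-mu-kikmoh-wuh.
tense: -wuh → present.
evidentiality: mu- → hearsay.
aspect: ok- → imperfective.

present, hearsay, imperfective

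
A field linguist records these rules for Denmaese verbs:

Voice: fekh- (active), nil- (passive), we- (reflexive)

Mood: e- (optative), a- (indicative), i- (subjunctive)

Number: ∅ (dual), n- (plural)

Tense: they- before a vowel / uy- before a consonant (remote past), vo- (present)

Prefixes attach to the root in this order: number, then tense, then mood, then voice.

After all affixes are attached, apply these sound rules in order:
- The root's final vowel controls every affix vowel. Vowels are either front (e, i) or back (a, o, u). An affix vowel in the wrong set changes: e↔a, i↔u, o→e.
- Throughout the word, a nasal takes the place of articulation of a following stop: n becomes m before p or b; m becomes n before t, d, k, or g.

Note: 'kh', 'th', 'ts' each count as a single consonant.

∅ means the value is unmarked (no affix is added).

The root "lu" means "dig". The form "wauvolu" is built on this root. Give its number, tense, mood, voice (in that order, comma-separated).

dual, present, subjunctive, reflexive

Segment: we-i-vo-lu.
number: ∅ → dual.
tense: vo- → present.
mood: i- → subjunctive.
voice: we- → reflexive.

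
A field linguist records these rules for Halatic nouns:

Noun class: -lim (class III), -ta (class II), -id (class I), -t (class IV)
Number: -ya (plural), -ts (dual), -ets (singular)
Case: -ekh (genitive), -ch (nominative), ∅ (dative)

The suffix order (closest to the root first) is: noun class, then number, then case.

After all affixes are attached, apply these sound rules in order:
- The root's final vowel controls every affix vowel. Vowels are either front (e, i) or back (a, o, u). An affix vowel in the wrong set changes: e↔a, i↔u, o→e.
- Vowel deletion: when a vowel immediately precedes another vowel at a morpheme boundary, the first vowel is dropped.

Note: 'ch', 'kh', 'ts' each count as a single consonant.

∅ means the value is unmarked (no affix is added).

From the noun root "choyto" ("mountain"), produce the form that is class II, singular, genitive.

choytotatsakh

Attach noun class class II -ta → choytota.
Attach number singular -ets → choytotaets.
Attach case genitive -ekh → choytotaetsekh.
Apply vowel harmony: choytotaetsekh → choytotaatsakh.
Apply vowel deletion: choytotaatsakh → choytotatsakh.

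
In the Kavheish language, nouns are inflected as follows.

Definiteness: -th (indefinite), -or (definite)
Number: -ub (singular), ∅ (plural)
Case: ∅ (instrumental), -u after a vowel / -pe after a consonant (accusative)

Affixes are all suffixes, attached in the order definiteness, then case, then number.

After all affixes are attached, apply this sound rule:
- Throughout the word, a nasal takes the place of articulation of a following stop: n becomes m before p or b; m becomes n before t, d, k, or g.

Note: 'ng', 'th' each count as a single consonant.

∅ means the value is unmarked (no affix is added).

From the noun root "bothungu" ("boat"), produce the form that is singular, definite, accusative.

Attach definiteness definite -or → bothunguor.
Attach case accusative -pe (after consonant 'r') → bothunguorpe.
Attach number singular -ub → bothunguorpeub.
Nasal assimilation: no change.

bothunguorpeub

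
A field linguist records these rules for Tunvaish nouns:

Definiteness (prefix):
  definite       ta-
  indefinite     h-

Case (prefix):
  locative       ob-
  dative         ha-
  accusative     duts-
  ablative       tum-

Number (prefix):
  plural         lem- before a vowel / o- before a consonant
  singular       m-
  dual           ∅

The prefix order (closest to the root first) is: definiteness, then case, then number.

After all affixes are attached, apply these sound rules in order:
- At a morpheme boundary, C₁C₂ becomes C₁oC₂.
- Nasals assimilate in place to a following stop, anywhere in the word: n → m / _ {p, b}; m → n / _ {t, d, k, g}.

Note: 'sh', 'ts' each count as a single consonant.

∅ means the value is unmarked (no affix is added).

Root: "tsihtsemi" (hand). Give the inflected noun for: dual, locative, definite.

obotatsihtsemi

Attach definiteness definite ta- → tatsihtsemi.
Attach case locative ob- → obtatsihtsemi.
number = dual: zero marking, form stays obtatsihtsemi.
Apply epenthesis: obtatsihtsemi → obotatsihtsemi.
Nasal assimilation: no change.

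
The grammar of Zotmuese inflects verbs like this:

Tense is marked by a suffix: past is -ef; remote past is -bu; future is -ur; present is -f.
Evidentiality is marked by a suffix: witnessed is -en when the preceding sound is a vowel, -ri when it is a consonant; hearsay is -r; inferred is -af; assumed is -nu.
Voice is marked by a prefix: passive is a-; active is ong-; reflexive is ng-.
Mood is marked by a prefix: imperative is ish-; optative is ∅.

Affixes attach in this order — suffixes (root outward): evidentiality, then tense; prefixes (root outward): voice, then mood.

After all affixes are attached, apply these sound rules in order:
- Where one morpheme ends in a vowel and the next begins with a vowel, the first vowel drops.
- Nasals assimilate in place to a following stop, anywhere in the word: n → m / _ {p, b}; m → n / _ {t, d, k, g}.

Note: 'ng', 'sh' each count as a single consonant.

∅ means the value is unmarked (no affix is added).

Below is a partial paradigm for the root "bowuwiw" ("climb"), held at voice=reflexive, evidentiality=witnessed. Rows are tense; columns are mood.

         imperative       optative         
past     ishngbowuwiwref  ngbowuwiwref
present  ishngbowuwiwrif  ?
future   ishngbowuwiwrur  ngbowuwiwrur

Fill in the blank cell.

Attach voice reflexive ng- → ngbowuwiw.
mood = optative: zero marking, form stays ngbowuwiw.
Attach evidentiality witnessed -ri (after consonant 'w') → ngbowuwiwri.
Attach tense present -f → ngbowuwiwrif.
Vowel deletion: no change.
Nasal assimilation: no change.

ngbowuwiwrif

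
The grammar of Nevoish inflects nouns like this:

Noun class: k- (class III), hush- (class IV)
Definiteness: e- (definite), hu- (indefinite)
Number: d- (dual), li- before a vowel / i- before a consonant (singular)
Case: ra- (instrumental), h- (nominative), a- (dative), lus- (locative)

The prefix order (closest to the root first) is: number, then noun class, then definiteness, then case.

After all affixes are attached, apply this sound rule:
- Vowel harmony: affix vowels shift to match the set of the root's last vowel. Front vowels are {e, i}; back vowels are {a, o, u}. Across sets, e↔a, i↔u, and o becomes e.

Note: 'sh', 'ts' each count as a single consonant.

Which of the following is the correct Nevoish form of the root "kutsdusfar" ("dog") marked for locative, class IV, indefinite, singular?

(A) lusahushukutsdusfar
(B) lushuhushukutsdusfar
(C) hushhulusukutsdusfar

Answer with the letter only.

B

Attach number singular i- (before consonant 'k') → ikutsdusfar.
Attach noun class class IV hush- → hushikutsdusfar.
Attach definiteness indefinite hu- → huhushikutsdusfar.
Attach case locative lus- → lushuhushikutsdusfar.
Apply vowel harmony: lushuhushikutsdusfar → lushuhushukutsdusfar.
So the correct form is lushuhushukutsdusfar, option (B).
(C) hushhulusukutsdusfar is wrong: it has the affixes in the wrong order.
(A) lusahushukutsdusfar is wrong: it uses definite instead of indefinite for definiteness.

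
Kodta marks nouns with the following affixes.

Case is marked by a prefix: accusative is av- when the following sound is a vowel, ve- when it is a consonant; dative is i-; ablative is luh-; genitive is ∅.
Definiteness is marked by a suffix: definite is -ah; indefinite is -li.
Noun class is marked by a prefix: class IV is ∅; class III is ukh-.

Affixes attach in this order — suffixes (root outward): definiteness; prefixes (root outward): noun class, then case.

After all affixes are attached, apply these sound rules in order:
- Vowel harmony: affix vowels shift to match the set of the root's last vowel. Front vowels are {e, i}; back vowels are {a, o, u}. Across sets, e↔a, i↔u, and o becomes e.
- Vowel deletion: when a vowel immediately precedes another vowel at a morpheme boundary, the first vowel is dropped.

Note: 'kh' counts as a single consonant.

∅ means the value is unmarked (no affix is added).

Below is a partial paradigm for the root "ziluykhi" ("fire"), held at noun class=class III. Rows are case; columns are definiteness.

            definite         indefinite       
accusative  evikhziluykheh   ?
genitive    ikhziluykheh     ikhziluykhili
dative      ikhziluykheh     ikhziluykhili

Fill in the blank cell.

Attach noun class class III ukh- → ukhziluykhi.
Attach case accusative av- (before vowel 'u') → avukhziluykhi.
Attach definiteness indefinite -li → avukhziluykhili.
Apply vowel harmony: avukhziluykhili → evikhziluykhili.
Vowel deletion: no change.

evikhziluykhili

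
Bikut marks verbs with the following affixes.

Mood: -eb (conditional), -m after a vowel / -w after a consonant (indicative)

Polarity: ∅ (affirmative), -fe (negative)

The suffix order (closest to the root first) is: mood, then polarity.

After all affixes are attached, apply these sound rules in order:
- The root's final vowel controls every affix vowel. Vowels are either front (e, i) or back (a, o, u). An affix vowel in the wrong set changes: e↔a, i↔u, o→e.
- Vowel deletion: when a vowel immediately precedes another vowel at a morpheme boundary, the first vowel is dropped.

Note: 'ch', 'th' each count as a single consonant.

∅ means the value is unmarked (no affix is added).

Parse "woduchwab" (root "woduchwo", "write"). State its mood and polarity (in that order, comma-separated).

Segment: woduchwo-eb.
mood: -eb → conditional.
polarity: ∅ → affirmative.

conditional, affirmative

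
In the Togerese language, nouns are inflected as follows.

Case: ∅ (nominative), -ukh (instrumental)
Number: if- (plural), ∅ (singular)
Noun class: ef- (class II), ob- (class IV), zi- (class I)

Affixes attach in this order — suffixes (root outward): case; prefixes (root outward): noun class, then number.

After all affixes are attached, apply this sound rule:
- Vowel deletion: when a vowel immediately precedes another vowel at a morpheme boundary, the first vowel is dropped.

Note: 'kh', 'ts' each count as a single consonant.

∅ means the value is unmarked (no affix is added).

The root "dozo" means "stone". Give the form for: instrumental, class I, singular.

Attach noun class class I zi- → zidozo.
number = singular: zero marking, form stays zidozo.
Attach case instrumental -ukh → zidozoukh.
Apply vowel deletion: zidozoukh → zidozukh.

zidozukh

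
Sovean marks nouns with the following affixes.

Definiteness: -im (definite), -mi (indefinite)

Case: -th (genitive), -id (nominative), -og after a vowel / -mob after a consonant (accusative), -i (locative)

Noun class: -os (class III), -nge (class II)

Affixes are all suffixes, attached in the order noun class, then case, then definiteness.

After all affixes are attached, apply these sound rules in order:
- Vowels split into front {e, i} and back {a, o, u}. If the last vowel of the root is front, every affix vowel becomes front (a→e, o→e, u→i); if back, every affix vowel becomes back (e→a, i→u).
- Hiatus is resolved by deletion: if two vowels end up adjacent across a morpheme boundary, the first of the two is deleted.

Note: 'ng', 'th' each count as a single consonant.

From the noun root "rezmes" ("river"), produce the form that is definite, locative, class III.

Attach noun class class III -os → rezmesos.
Attach case locative -i → rezmesosi.
Attach definiteness definite -im → rezmesosiim.
Apply vowel harmony: rezmesosiim → rezmesesiim.
Apply vowel deletion: rezmesesiim → rezmesesim.

rezmesesim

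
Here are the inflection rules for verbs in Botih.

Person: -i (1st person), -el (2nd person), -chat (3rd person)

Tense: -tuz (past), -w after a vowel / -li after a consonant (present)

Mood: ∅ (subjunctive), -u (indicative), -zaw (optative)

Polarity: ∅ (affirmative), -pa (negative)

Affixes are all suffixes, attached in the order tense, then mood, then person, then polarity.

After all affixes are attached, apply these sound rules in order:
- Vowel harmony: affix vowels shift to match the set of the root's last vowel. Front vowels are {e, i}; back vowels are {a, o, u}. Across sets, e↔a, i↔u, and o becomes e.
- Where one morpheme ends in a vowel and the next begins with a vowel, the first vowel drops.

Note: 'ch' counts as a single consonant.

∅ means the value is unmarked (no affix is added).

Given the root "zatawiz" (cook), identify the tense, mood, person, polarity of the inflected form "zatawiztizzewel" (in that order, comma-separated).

past, optative, 2nd person, affirmative

Segment: zatawiz-tuz-zaw-el.
tense: -tuz → past.
mood: -zaw → optative.
person: -el → 2nd person.
polarity: ∅ → affirmative.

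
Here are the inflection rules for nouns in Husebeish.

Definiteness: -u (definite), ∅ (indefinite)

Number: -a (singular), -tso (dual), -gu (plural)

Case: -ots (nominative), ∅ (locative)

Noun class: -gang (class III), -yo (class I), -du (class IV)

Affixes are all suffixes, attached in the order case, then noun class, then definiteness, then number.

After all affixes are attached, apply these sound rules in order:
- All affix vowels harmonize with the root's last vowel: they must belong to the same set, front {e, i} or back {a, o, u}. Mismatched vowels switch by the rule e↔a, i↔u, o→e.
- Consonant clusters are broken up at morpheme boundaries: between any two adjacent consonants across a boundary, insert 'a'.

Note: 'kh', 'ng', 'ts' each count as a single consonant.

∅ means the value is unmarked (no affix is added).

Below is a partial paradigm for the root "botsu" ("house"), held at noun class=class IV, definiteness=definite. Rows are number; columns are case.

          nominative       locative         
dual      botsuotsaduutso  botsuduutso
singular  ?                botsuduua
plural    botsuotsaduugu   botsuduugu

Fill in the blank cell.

botsuotsaduua

Attach case nominative -ots → botsuots.
Attach noun class class IV -du → botsuotsdu.
Attach definiteness definite -u → botsuotsduu.
Attach number singular -a → botsuotsduua.
Vowel harmony: no change.
Apply epenthesis: botsuotsduua → botsuotsaduua.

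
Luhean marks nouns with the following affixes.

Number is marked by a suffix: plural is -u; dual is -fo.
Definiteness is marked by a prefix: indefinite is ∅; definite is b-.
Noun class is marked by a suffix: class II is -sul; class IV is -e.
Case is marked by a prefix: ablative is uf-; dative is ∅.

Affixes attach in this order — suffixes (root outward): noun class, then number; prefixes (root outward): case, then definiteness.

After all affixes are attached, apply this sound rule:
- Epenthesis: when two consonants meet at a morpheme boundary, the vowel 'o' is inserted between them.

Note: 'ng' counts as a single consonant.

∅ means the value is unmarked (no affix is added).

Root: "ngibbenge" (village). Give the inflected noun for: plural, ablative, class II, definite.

Attach noun class class II -sul → ngibbengesul.
Attach case ablative uf- → ufngibbengesul.
Attach definiteness definite b- → bufngibbengesul.
Attach number plural -u → bufngibbengesulu.
Apply epenthesis: bufngibbengesulu → bufongibbengesulu.

bufongibbengesulu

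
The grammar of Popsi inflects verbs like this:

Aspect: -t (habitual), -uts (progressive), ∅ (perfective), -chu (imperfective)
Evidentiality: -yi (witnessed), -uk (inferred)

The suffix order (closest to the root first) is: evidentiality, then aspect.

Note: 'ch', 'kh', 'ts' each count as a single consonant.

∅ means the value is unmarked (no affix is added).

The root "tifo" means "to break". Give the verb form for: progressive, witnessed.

Attach evidentiality witnessed -yi → tifoyi.
Attach aspect progressive -uts → tifoyiuts.

tifoyiuts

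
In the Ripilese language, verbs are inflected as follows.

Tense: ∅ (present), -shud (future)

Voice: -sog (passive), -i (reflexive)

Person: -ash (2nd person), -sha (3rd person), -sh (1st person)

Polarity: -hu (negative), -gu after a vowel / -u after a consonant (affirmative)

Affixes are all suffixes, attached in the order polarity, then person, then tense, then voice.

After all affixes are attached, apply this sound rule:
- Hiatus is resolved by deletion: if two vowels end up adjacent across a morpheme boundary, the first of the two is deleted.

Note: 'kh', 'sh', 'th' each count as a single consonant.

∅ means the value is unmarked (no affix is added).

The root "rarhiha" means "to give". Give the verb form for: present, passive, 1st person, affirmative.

rarhihagushsog

Attach polarity affirmative -gu (after vowel 'a') → rarhihagu.
Attach person 1st person -sh → rarhihagush.
tense = present: zero marking, form stays rarhihagush.
Attach voice passive -sog → rarhihagushsog.
Vowel deletion: no change.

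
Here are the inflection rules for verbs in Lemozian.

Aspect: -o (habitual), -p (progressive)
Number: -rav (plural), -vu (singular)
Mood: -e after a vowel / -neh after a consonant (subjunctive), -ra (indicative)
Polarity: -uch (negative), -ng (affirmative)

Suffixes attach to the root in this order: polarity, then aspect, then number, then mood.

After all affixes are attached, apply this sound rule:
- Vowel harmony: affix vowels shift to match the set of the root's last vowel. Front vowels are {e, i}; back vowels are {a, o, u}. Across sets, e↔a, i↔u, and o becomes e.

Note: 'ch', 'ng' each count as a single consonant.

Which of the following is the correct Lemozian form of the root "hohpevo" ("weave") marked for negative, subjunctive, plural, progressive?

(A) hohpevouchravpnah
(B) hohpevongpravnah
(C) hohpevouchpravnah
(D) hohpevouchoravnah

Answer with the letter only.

C

Attach polarity negative -uch → hohpevouch.
Attach aspect progressive -p → hohpevouchp.
Attach number plural -rav → hohpevouchprav.
Attach mood subjunctive -neh (after consonant 'v') → hohpevouchpravneh.
Apply vowel harmony: hohpevouchpravneh → hohpevouchpravnah.
So the correct form is hohpevouchpravnah, option (C).
(A) hohpevouchravpnah is wrong: it has the affixes in the wrong order.
(D) hohpevouchoravnah is wrong: it uses habitual instead of progressive for aspect.
(B) hohpevongpravnah is wrong: it uses affirmative instead of negative for polarity.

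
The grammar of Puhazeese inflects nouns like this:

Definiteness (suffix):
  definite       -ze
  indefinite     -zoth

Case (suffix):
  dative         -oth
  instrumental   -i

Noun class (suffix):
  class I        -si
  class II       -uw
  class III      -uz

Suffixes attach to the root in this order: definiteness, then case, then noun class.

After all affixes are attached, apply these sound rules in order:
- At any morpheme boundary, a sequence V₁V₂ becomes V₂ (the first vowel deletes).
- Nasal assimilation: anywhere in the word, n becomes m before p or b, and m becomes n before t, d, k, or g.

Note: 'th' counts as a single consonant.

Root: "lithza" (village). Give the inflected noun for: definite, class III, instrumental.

Attach definiteness definite -ze → lithzaze.
Attach case instrumental -i → lithzazei.
Attach noun class class III -uz → lithzazeiuz.
Apply vowel deletion: lithzazeiuz → lithzazuz.
Nasal assimilation: no change.

lithzazuz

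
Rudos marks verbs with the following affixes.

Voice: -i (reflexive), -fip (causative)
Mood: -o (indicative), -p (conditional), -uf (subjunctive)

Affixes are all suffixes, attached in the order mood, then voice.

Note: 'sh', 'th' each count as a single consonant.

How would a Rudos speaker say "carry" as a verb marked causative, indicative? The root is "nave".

Attach mood indicative -o → naveo.
Attach voice causative -fip → naveofip.

naveofip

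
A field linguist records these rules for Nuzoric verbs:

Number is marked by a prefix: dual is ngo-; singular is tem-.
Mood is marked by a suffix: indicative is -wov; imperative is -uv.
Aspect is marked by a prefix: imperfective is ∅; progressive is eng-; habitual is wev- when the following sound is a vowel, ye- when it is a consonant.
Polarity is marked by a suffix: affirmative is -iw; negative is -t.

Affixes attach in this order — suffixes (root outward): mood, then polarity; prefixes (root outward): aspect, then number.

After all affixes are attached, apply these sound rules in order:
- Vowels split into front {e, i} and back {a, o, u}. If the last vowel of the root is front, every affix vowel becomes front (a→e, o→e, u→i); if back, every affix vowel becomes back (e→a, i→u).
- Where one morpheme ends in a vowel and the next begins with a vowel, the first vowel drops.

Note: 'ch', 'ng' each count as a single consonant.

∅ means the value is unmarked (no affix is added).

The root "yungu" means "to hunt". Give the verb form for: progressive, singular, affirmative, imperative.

Attach aspect progressive eng- → engyungu.
Attach number singular tem- → temengyungu.
Attach mood imperative -uv → temengyunguuv.
Attach polarity affirmative -iw → temengyunguuviw.
Apply vowel harmony: temengyunguuviw → tamangyunguuvuw.
Apply vowel deletion: tamangyunguuvuw → tamangyunguvuw.

tamangyunguvuw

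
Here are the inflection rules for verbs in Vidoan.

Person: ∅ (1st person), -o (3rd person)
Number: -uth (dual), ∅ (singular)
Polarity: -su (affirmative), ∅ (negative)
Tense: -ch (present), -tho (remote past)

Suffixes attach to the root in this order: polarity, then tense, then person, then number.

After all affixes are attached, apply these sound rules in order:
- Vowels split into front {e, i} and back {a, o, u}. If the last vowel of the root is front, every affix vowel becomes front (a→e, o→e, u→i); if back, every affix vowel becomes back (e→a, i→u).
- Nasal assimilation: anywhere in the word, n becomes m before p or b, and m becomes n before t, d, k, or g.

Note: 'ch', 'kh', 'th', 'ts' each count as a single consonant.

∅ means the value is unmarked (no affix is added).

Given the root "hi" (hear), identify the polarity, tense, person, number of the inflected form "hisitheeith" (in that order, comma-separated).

Segment: hi-su-tho-o-uth.
polarity: -su → affirmative.
tense: -tho → remote past.
person: -o → 3rd person.
number: -uth → dual.

affirmative, remote past, 3rd person, dual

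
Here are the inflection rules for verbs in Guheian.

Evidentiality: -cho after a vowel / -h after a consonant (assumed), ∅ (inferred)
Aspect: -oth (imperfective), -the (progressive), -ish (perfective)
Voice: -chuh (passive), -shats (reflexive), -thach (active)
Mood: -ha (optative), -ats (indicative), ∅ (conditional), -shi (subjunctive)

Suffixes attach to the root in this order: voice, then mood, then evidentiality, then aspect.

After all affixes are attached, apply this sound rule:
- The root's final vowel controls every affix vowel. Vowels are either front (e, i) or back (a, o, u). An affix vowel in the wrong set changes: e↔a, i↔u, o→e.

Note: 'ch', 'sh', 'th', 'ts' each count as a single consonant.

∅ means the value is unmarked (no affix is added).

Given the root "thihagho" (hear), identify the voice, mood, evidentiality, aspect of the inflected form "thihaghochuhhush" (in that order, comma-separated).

passive, conditional, assumed, perfective

Segment: thihagho-chuh-h-ish.
voice: -chuh → passive.
mood: ∅ → conditional.
evidentiality: -cho/h → assumed.
aspect: -ish → perfective.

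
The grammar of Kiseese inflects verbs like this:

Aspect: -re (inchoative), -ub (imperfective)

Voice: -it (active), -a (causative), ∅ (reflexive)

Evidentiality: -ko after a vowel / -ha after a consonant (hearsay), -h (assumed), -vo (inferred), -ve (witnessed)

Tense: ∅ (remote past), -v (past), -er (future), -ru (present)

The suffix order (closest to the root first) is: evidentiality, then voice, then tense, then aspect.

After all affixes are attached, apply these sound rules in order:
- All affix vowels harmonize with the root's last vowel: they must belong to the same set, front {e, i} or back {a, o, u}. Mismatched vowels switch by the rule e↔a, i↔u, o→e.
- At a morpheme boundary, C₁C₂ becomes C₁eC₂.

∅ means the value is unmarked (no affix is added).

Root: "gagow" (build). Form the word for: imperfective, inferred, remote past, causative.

gagowevoaub

Attach evidentiality inferred -vo → gagowvo.
Attach voice causative -a → gagowvoa.
tense = remote past: zero marking, form stays gagowvoa.
Attach aspect imperfective -ub → gagowvoaub.
Vowel harmony: no change.
Apply epenthesis: gagowvoaub → gagowevoaub.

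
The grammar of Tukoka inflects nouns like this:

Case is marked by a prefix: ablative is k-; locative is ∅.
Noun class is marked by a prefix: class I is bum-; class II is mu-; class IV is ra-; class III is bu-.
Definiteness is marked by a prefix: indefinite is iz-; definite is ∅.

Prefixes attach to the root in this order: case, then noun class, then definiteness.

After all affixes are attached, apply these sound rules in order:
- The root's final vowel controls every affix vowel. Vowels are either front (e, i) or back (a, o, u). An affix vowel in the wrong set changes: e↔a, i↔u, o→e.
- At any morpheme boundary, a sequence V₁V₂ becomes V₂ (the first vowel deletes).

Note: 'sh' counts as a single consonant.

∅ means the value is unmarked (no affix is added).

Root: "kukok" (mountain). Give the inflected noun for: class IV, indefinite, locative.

case = locative: zero marking, form stays kukok.
Attach noun class class IV ra- → rakukok.
Attach definiteness indefinite iz- → izrakukok.
Apply vowel harmony: izrakukok → uzrakukok.
Vowel deletion: no change.

uzrakukok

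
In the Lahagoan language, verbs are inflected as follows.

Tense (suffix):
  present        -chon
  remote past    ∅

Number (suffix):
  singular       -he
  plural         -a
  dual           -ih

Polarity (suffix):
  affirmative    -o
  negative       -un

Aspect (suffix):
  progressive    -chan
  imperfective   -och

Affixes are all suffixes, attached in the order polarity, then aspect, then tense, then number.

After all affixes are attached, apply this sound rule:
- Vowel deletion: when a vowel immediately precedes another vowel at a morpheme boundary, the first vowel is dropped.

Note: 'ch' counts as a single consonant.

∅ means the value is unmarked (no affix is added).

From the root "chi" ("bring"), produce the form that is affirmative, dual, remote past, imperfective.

chochih

Attach polarity affirmative -o → chio.
Attach aspect imperfective -och → chiooch.
tense = remote past: zero marking, form stays chiooch.
Attach number dual -ih → chioochih.
Apply vowel deletion: chioochih → chochih.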